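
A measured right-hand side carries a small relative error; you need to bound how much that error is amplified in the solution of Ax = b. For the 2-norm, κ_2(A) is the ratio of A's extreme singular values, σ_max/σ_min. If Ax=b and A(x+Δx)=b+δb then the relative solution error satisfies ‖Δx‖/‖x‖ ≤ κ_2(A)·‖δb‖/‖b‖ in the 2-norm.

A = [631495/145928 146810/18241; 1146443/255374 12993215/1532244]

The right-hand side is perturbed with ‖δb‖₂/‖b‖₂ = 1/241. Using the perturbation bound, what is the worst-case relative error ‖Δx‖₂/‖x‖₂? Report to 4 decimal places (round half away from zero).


1.2896

AᵀA = [48239971049/1240730176 33917144095/465273816; 33917144095/465273816 381572944825/2791642896]; tr = 6783569269/38638656, det = 197262025/618218496
char-poly roots: 2809/16 and 70225/38638656
κ_2(A) = √(λ_max/λ_min) = √((2809/16) / (70225/38638656)) = 310.8000
bound on ‖Δx‖/‖x‖: κ·ε = 310.8000·1/241 = 1.2896


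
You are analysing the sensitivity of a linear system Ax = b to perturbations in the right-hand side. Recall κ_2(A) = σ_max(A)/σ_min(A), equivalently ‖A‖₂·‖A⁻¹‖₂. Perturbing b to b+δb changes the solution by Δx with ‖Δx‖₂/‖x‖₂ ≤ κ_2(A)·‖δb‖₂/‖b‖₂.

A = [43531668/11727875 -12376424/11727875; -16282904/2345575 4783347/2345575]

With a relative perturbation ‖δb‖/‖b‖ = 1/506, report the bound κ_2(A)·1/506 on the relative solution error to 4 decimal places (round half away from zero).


0.5454

M = AᵀA = [29492491992016/475927515625 -8601854258088/475927515625; -8601854258088/475927515625 2509294408609/475927515625]. tr(M)=51202858241/761484025, det(M)=45212176/761484025
eigenvalues of AᵀA: λ = (tr ± √(tr²−4·det))/2 = 1681/25, 26896/30459361
κ = σ_max/σ_min = (41/5)/(164/5519) = 275.9500
κ_2(A)·‖δb‖/‖b‖ = 0.5454


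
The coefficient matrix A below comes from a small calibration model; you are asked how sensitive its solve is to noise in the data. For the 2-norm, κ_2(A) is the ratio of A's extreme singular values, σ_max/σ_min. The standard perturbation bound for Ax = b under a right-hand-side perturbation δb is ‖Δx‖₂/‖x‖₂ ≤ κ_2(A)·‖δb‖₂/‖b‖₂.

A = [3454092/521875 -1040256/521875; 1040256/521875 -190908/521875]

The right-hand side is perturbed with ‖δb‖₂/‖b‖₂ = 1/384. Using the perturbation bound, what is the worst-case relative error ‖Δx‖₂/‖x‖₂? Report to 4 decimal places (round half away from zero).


form AᵀA = [20820614544/435765625 -6066772992/435765625; -6066772992/435765625 1789725456/435765625] with trace 36176544/697225 and determinant 1679616/697225
eigenvalues of AᵀA: λ = (tr ± √(tr²−4·det))/2 = 1296/25, 1296/27889
κ = σ_max/σ_min = (36/5)/(36/167) = 33.4000
bound on ‖Δx‖/‖x‖: κ·ε = 33.4000·1/384 = 0.0870

0.0870


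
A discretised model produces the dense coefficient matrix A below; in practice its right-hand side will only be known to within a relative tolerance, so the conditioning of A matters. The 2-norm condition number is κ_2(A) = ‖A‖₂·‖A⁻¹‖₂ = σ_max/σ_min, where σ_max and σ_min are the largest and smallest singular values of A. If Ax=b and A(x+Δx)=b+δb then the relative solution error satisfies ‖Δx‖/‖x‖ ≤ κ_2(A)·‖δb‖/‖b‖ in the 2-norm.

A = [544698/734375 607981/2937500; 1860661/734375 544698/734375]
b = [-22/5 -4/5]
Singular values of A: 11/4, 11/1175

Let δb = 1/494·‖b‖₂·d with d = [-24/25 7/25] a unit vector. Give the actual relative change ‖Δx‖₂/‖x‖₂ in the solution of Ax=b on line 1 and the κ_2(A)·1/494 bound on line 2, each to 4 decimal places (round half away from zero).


0.0023
0.5946

σ_max = 11/4, σ_min = 11/1175
κ = σ_max/σ_min = (11/4)/(11/1175) = 293.7500
bound on ‖Δx‖/‖x‖: κ·ε = 293.7500·1/494 = 0.5946
solve Ax = b  →  x = [-120.3345 409.9782]
‖b‖ = 4.4721, ‖x‖ = 427.2733
re-solving with b+δb shifts x by Δx of norm 0.9670
realised ‖Δx‖/‖x‖ = 0.0023
realised/bound (from unrounded values) ≈ 0.0038


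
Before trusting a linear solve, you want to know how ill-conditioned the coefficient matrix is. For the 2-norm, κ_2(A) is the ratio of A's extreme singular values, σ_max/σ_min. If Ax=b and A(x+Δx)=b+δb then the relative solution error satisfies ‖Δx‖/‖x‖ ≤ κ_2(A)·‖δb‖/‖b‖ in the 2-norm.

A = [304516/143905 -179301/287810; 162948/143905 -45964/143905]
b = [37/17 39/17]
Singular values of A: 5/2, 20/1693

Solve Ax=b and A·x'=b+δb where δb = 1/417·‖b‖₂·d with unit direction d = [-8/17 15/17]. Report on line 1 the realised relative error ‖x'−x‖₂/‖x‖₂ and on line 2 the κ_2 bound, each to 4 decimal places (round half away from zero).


0.0076
0.5075

largest singular value 5/2, smallest 20/1693
κ_2(A) = (5/2) / (20/1693) = 211.6250
κ_2(A)·‖δb‖/‖b‖ = 0.5075
solve Ax = b  →  x = [24.8540 80.9280]
‖b‖₂ = 3.1623 and ‖x‖₂ = 84.6585
δb = ε·‖b‖·d = [-0.0036 0.0067]; solving A·Δx = δb gives ‖Δx‖ = 0.6419
dividing the unrounded norms, ‖Δx‖/‖x‖ = 0.0076
so the bound overstates the realised error by a factor of ≈ 66.9284 (computed from the unrounded values)


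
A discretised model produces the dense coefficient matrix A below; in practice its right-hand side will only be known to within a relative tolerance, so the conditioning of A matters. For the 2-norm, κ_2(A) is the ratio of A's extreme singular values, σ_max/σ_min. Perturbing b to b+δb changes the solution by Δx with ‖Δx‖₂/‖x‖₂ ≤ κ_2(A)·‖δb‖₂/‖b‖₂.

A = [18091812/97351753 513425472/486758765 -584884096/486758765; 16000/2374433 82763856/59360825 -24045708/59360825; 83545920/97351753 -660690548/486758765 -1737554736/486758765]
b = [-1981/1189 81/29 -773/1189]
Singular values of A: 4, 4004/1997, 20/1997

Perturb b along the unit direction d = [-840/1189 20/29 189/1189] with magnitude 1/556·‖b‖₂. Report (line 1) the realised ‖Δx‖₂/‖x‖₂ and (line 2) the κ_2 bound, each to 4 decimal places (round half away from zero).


largest singular value 4, smallest 20/1997
κ = σ_max/σ_min = 4/(20/1997) = 399.4000
κ_2(A)·‖δb‖/‖b‖ = 0.7183
solve Ax = b  →  x = [292.1890 18.9585 63.2192]
‖b‖₂ = 3.3166 and ‖x‖₂ = 299.5505
with δb = [-0.0042 0.0041 0.0009], A·Δx = δb → ‖Δx‖ = 0.5956
dividing the unrounded norms, ‖Δx‖/‖x‖ = 0.0020
realised/bound (from unrounded values) ≈ 0.0028

0.0020
0.7183


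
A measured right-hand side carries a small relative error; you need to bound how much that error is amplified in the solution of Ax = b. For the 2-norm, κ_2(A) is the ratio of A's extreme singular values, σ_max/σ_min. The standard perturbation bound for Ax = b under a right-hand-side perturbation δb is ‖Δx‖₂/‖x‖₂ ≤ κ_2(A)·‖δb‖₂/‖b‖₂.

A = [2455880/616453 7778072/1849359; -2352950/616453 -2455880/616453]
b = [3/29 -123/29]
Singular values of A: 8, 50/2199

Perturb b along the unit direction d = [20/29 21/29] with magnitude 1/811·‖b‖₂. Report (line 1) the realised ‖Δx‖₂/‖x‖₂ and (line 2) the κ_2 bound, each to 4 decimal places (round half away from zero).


σ_max = 8, σ_min = 50/2199
condition number: 8 ÷ (50/2199) = 351.8400
bound on ‖Δx‖/‖x‖: κ·ε = 351.8400·1/811 = 0.4338
solve Ax = b  →  x = [95.8014 -90.7216]
‖b‖₂ = 4.2426 and ‖x‖₂ = 131.9405
re-solving with b+δb shifts x by Δx of norm 0.2301
dividing the unrounded norms, ‖Δx‖/‖x‖ = 0.0017
realised/bound (from unrounded values) ≈ 0.0040

0.0017
0.4338


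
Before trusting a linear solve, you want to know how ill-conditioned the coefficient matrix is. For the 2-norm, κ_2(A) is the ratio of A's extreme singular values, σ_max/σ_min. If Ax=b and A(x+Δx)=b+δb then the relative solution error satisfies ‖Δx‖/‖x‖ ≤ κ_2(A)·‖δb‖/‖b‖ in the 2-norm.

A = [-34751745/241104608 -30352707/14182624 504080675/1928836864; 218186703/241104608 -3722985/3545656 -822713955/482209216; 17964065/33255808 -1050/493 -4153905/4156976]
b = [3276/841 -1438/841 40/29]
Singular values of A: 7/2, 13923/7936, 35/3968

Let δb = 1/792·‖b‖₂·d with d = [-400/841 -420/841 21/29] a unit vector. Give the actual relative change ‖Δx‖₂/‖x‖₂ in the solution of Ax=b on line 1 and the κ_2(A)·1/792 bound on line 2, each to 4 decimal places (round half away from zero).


0.2724
0.5010

from the listed singular values, σ₁ = 7/2, σ_n = 35/3968
κ_2(A) = (7/2) / (35/3968) = 396.8000
worst-case relative error ≤ 396.8000 × 1/792 = 0.5010
solve Ax = b  →  x = [-0.8202 -1.5771 1.5378]
‖b‖₂ = 4.4721 and ‖x‖₂ = 2.3505
δb = ε·‖b‖·d = [-0.0027 -0.0028 0.0041]; solving A·Δx = δb gives ‖Δx‖ = 0.6402
dividing the unrounded norms, ‖Δx‖/‖x‖ = 0.2724
so the bound overstates the realised error by a factor of ≈ 1.8395 (computed from the unrounded values)


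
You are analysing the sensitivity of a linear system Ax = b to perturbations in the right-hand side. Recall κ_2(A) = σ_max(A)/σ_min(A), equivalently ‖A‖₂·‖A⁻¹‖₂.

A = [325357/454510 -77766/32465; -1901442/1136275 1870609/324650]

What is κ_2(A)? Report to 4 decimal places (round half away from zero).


363.6080

form AᵀA = [17108356153681/5164483502500 -2094698664864/184445839375; -2094698664864/184445839375 4103933106481/105397622500] with trace 174560862697/4131586802 and determinant 446265625/33052694416
char-poly roots: 169/4 and 2640625/8263173604
σ_max=√(169/4)=(13/2), σ_min=√(2640625/8263173604)=(1625/90902) → κ = 363.6080


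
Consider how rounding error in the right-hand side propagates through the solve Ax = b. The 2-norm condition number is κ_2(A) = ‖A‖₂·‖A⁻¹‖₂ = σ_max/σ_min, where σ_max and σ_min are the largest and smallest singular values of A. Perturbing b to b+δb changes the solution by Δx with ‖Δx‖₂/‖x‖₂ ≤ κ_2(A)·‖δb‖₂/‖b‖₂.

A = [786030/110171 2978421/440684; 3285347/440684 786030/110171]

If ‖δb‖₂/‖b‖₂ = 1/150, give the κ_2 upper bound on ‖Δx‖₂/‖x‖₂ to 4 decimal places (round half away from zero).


form AᵀA = [24588579649/230918416 1463587860/14432401; 1463587860/14432401 22302594801/230918416] with trace 27878225/137288 and determinant 1172889/4393216
char-poly roots: 3249/16 and 361/274576
so κ_2 = √((3249/16) / (361/274576)) = 393.0000
κ_2(A)·‖δb‖/‖b‖ = 2.6200

2.6200


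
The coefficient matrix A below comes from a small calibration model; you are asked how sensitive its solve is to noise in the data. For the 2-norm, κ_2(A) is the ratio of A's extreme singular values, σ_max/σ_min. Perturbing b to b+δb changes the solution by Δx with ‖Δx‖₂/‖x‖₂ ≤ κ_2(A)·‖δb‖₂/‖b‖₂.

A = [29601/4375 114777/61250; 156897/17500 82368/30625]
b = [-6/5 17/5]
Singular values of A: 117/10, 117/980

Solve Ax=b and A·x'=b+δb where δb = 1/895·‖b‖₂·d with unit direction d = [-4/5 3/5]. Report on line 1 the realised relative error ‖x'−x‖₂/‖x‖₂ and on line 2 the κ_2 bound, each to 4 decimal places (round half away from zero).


0.0013
0.1095

from the listed singular values, σ₁ = 117/10, σ_n = 117/980
κ_2(A) = (117/10) / (117/980) = 98.0000
perturbation bound = 98.0000·1/895 = 0.1095
solve Ax = b  →  x = [-6.8718 24.1709]
2-norm of b is 3.6056; of x, 25.1288
with δb = [-0.0032 0.0024], A·Δx = δb → ‖Δx‖ = 0.0337
realised ‖Δx‖/‖x‖ = 0.0013
realised/bound (from unrounded values) ≈ 0.0123


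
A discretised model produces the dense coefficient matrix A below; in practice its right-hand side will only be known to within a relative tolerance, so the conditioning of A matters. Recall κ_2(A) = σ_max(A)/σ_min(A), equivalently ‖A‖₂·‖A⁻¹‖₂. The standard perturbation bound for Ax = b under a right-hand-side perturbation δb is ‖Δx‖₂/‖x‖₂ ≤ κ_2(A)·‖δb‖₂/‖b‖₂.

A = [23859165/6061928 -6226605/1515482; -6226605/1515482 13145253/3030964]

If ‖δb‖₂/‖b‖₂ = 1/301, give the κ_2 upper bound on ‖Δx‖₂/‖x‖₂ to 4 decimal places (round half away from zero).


M = AᵀA = [1414494068625/43694377024 -371298682755/10923594256; -371298682755/10923594256 389869340949/10923594256]. tr(M)=3536232381/51955264, det(M)=29648025/831284224
λ_max, λ_min = (3536232381/51955264 ± √12504554359691440761/2699349457309696)/2 = 1089/16, 27225/51955264
σ_max=√(1089/16)=(33/4), σ_min=√(27225/51955264)=(165/7208) → κ = 360.4000
perturbation bound = 360.4000·1/301 = 1.1973

1.1973


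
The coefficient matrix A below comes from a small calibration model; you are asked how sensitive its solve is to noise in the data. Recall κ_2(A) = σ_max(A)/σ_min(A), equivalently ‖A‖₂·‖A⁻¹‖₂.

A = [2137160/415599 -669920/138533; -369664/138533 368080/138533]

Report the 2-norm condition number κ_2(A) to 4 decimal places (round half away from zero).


form AᵀA = [20059917376/597655809 -6366519040/199218603; -6366519040/199218603 2021715200/66406201] with trace 45487936/710649 and determinant 409600/710649
solving λ² − 45487936/710649·λ + 409600/710649 = 0 gives λ = 64, 6400/710649
κ = σ_max/σ_min = 8/(80/843) = 84.3000

84.3000


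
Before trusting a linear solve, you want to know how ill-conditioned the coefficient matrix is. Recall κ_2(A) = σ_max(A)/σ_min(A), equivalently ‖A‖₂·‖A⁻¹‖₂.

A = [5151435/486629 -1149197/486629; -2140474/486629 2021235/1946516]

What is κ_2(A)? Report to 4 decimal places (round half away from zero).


228.2500

AᵀA = [184135571029/1401229489 -82859335965/2802458978; -82859335965/2802458978 149206218001/22419671824]; tr = 1841389265/13337104, det = 4879681/13337104
eigenvalues of AᵀA: λ = (tr ± √(tr²−4·det))/2 = 2209/16, 2209/833569
κ = σ_max/σ_min = (47/4)/(47/913) = 228.2500


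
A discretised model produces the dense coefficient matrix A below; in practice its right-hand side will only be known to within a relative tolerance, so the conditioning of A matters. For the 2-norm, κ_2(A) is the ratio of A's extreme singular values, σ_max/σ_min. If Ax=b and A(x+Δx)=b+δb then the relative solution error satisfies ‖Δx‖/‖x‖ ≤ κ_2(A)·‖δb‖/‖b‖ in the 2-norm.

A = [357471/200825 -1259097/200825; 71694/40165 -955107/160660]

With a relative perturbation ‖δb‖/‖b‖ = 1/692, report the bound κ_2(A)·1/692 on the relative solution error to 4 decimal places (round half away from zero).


form AᵀA = [304739901/47955625 -2088138339/95911250; -2088138339/95911250 57278167209/767290000] with trace 99446409/1227664 and determinant 455625/1227664
solving λ² − 99446409/1227664·λ + 455625/1227664 = 0 gives λ = 81, 5625/1227664
κ = σ_max/σ_min = 9/(75/1108) = 132.9600
worst-case relative error ≤ 132.9600 × 1/692 = 0.1921

0.1921


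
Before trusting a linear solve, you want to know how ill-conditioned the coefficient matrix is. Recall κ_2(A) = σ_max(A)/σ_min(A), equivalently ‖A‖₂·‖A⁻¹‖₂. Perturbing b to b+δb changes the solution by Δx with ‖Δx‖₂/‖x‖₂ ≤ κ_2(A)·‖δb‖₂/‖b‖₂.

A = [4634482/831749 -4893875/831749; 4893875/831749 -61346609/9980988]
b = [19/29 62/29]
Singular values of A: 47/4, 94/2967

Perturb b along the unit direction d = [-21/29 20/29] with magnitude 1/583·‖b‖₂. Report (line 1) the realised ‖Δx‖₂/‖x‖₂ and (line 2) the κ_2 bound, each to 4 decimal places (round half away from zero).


largest singular value 47/4, smallest 94/2967
condition number: (47/4) ÷ (94/2967) = 370.8750
worst-case relative error ≤ 370.8750 × 1/583 = 0.6361
solve Ax = b  →  x = [22.9740 21.6449]
‖b‖ = 2.2361, ‖x‖ = 31.5643
with δb = [-0.0028 0.0026], A·Δx = δb → ‖Δx‖ = 0.1211
realised ‖Δx‖/‖x‖ = 0.0038
tightness: 0.0038 against a bound of 0.6361 (unrounded ratio ≈ 0.0060)

0.0038
0.6361


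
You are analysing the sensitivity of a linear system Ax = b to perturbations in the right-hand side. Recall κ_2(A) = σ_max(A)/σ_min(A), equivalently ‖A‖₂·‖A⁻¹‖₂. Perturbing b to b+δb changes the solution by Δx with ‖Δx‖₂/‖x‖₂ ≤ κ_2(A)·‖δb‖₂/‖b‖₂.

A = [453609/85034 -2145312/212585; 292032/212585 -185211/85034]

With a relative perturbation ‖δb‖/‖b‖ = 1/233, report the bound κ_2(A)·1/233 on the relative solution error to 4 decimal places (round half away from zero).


0.2618

AᵀA = [3263033241/107536900 -61107696/1075369; -61107696/1075369 11461649121/107536900]; tr = 25475229/186050, det = 187388721/37210000
char-poly roots: 13689/100 and 13689/372100
κ = σ_max/σ_min = (117/10)/(117/610) = 61.0000
worst-case relative error ≤ 61.0000 × 1/233 = 0.2618


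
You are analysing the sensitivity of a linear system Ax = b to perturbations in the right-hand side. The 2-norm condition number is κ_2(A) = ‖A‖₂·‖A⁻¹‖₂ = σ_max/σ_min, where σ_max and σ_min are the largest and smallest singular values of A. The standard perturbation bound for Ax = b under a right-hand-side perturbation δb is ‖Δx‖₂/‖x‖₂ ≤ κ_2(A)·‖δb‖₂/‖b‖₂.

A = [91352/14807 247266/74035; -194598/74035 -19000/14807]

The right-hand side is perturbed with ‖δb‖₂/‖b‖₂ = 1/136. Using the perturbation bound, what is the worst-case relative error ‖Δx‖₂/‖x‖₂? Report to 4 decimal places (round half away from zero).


0.4926

form AᵀA = [85798148/1907825 9149184/381565; 9149184/381565 24422372/1907825] with trace 1296712/22445 and determinant 2085136/2805625
solving λ² − 1296712/22445·λ + 2085136/2805625 = 0 gives λ = 1444/25, 1444/112225
κ = σ_max/σ_min = (38/5)/(38/335) = 67.0000
κ_2(A)·‖δb‖/‖b‖ = 0.4926


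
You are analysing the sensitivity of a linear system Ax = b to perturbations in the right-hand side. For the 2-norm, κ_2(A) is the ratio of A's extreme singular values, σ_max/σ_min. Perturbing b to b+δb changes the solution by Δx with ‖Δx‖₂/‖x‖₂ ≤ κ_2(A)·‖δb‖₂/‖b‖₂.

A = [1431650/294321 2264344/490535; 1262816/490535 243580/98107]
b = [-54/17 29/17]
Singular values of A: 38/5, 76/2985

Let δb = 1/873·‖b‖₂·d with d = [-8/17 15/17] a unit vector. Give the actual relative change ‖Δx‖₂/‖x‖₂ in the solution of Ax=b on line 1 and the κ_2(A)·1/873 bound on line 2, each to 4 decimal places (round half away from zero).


0.0014
0.3419

from the listed singular values, σ₁ = 38/5, σ_n = 76/2985
condition number: (38/5) ÷ (76/2985) = 298.5000
perturbation bound = 298.5000·1/873 = 0.3419
solve Ax = b  →  x = [-81.4519 85.1429]
‖b‖₂ = 3.6056 and ‖x‖₂ = 117.8292
with δb = [-0.0019 0.0036], A·Δx = δb → ‖Δx‖ = 0.1622
realised ‖Δx‖/‖x‖ = 0.0014
tightness: 0.0014 against a bound of 0.3419 (unrounded ratio ≈ 0.0040)


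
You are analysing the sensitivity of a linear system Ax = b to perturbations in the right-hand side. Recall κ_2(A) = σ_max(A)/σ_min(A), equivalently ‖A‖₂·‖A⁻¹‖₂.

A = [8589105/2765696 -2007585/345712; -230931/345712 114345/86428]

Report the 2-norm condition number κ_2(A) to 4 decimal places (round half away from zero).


198.4000

form AᵀA = [45916590609/4550311936 -10760466465/568788992; -10760466465/568788992 2522066625/71098624] with trace 717400881/15745024 and determinant 13286025/251920384
λ_max, λ_min = (717400881/15745024 ± √514611726863953761/247905780760576)/2 = 729/16, 18225/15745024
κ_2(A) = √(λ_max/λ_min) = √((729/16) / (18225/15745024)) = 198.4000


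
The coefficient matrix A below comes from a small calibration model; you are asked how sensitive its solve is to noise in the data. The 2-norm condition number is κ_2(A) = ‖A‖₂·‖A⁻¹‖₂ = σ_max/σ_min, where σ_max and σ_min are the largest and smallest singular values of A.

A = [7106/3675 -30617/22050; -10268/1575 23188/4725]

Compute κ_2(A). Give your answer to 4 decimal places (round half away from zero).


165.3750

M = AᵀA = [44964932/972405 -101165317/2917215; -101165317/2917215 910580333/35006580]. tr(M)=505863577/7001316, det(M)=334084/1750329
solving λ² − 505863577/7001316·λ + 334084/1750329 = 0 gives λ = 289/4, 4624/1750329
κ = σ_max/σ_min = (17/2)/(68/1323) = 165.3750


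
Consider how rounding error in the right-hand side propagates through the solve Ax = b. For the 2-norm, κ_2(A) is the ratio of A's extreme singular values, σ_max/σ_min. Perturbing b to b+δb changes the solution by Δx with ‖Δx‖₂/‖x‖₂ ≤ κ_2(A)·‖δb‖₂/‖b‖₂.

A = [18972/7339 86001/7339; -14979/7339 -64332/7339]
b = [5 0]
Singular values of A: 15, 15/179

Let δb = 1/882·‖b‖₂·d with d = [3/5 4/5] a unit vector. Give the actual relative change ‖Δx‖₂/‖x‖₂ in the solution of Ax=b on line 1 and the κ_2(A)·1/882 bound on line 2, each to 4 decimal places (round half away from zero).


σ_max = 15, σ_min = 15/179
condition number: 15 ÷ (15/179) = 179.0000
κ_2(A)·‖δb‖/‖b‖ = 0.2029
solve Ax = b  →  x = [-34.8683 8.1187]
‖b‖₂ = 5.0000 and ‖x‖₂ = 35.8010
δb = ε·‖b‖·d = [0.0034 0.0045]; solving A·Δx = δb gives ‖Δx‖ = 0.0676
realised ‖Δx‖/‖x‖ = 0.0019
realised/bound (from unrounded values) ≈ 0.0093

0.0019
0.2029


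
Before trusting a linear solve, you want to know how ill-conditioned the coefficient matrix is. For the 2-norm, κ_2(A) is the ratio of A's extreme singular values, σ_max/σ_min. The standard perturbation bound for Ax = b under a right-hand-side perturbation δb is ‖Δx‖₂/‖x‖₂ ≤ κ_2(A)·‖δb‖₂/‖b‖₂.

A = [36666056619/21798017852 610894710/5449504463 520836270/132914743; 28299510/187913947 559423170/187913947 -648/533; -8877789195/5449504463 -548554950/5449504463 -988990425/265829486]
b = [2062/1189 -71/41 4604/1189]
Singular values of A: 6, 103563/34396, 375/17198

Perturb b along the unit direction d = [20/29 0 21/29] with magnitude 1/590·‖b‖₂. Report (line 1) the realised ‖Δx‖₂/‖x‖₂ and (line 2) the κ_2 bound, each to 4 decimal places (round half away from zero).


largest singular value 6, smallest 375/17198
κ = σ_max/σ_min = 6/(375/17198) = 275.1680
perturbation bound = 275.1680·1/590 = 0.4664
solve Ax = b  →  x = [-165.4124 36.5369 70.4021]
‖b‖₂ = 4.5826 and ‖x‖₂ = 183.4466
Δx = A⁻¹·δb where δb = 1/590·4.5826·d; ‖Δx‖ = 0.3562
relative error = 0.0019
tightness: 0.0019 against a bound of 0.4664 (unrounded ratio ≈ 0.0042)

0.0019
0.4664


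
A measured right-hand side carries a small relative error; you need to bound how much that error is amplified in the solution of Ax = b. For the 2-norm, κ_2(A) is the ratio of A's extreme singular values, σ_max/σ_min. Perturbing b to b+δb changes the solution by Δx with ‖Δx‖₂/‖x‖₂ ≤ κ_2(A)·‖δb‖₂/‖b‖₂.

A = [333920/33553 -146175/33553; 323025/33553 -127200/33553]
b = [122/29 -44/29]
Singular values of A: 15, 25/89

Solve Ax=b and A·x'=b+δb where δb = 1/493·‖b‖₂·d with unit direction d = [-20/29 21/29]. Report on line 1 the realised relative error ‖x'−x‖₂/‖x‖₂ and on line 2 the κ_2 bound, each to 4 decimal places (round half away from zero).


0.0023
0.1083

largest singular value 15, smallest 25/89
condition number: 15 ÷ (25/89) = 53.4000
bound on ‖Δx‖/‖x‖: κ·ε = 53.4000·1/493 = 0.1083
solve Ax = b  →  x = [-5.3538 -13.1959]
‖b‖ = 4.4721, ‖x‖ = 14.2406
with δb = [-0.0063 0.0066], A·Δx = δb → ‖Δx‖ = 0.0323
realised ‖Δx‖/‖x‖ = 0.0023
realised/bound (from unrounded values) ≈ 0.0209


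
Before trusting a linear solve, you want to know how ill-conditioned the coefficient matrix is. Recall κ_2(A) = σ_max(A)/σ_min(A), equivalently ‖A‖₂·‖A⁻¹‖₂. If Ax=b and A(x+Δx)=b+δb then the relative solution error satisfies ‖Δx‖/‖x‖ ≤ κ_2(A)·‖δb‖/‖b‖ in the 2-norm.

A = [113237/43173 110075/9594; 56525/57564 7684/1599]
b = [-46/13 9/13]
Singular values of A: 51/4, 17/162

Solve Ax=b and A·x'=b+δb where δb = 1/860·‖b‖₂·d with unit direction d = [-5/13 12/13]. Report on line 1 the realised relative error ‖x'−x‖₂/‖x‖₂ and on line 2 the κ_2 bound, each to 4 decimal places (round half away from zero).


0.0021
0.1413

σ_max = 51/4, σ_min = 17/162
κ = σ_max/σ_min = (51/4)/(17/162) = 121.5000
worst-case relative error ≤ 121.5000 × 1/860 = 0.1413
solve Ax = b  →  x = [-18.6456 3.9541]
2-norm of b is 3.6056; of x, 19.0603
re-solving with b+δb shifts x by Δx of norm 0.0400
relative error = 0.0021
realised/bound (from unrounded values) ≈ 0.0148


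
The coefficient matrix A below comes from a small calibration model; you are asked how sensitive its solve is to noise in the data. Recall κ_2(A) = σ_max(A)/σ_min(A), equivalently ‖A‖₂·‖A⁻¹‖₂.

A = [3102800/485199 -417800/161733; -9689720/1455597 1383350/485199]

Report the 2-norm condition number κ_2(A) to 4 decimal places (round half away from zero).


M = AᵀA = [214669422400/2519337249 -29811442000/839779083; -29811442000/839779083 4143482500/279926361]. tr(M)=1490892100/14907321, det(M)=16000000/14907321
char-poly roots: 100 and 160000/14907321
κ = σ_max/σ_min = 10/(400/3861) = 96.5250

96.5250


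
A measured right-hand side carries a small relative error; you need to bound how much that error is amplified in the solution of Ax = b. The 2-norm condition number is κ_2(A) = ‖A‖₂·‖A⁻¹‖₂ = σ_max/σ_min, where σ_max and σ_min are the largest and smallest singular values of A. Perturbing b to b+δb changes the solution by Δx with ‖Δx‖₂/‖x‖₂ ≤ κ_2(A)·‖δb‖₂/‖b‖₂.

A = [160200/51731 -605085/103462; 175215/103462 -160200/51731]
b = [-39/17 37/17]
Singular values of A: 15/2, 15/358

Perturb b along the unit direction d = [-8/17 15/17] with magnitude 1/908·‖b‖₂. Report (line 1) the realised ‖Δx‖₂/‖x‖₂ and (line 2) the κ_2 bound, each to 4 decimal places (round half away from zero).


largest singular value 15/2, smallest 15/358
κ_2(A) = (15/2) / (15/358) = 179.0000
κ_2(A)·‖δb‖/‖b‖ = 0.1971
solve Ax = b  →  x = [63.1137 33.8118]
2-norm of b is 3.1623; of x, 71.6001
δb = ε·‖b‖·d = [-0.0016 0.0031]; solving A·Δx = δb gives ‖Δx‖ = 0.0831
relative error = 0.0012
so the bound overstates the realised error by a factor of ≈ 169.8146 (computed from the unrounded values)

0.0012
0.1971


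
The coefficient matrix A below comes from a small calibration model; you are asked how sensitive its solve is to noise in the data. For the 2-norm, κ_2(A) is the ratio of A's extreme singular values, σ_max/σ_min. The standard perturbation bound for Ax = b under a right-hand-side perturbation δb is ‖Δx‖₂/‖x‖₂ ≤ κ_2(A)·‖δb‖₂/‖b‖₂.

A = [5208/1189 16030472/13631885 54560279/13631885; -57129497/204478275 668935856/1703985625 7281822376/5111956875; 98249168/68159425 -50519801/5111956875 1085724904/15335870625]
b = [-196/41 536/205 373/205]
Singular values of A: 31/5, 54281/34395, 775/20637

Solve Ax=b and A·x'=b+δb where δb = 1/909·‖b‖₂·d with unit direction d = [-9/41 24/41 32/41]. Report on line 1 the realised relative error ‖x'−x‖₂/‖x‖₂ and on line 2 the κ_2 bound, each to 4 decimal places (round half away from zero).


σ_max = 31/5, σ_min = 775/20637
condition number: (31/5) ÷ (775/20637) = 165.0960
κ_2(A)·‖δb‖/‖b‖ = 0.1816
solve Ax = b  →  x = [-0.9042 -102.2491 29.8371]
2-norm of b is 5.7446; of x, 106.5174
with δb = [-0.0014 0.0037 0.0049], A·Δx = δb → ‖Δx‖ = 0.1683
dividing the unrounded norms, ‖Δx‖/‖x‖ = 0.0016
so the bound overstates the realised error by a factor of ≈ 114.9622 (computed from the unrounded values)

0.0016
0.1816


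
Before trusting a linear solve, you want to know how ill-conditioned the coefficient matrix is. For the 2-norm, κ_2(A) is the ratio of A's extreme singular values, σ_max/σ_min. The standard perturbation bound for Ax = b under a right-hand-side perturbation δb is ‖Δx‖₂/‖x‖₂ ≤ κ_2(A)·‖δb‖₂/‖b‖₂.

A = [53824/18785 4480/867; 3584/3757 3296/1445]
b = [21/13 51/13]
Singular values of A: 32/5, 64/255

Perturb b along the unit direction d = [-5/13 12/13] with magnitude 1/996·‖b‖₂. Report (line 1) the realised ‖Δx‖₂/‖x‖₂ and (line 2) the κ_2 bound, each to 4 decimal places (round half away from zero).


0.0014
0.0256

σ_max = 32/5, σ_min = 64/255
κ_2(A) = (32/5) / (64/255) = 25.5000
perturbation bound = 25.5000·1/996 = 0.0256
solve Ax = b  →  x = [-10.3263 6.0386]
‖b‖₂ = 4.2426 and ‖x‖₂ = 11.9623
Δx = A⁻¹·δb where δb = 1/996·4.2426·d; ‖Δx‖ = 0.0170
dividing the unrounded norms, ‖Δx‖/‖x‖ = 0.0014
realised/bound (from unrounded values) ≈ 0.0554


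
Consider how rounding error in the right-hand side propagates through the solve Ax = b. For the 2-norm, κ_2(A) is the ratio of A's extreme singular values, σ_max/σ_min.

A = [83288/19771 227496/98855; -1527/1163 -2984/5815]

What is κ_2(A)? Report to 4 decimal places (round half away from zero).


29.0750

AᵀA = [7610760625/390892441 4052907000/390892441; 4052907000/390892441 2173110400/390892441]; tr = 33854225/1352569, det = 1000000/1352569
solving λ² − 33854225/1352569·λ + 1000000/1352569 = 0 gives λ = 25, 40000/1352569
σ_max=√25=5, σ_min=√(40000/1352569)=(200/1163) → κ = 29.0750


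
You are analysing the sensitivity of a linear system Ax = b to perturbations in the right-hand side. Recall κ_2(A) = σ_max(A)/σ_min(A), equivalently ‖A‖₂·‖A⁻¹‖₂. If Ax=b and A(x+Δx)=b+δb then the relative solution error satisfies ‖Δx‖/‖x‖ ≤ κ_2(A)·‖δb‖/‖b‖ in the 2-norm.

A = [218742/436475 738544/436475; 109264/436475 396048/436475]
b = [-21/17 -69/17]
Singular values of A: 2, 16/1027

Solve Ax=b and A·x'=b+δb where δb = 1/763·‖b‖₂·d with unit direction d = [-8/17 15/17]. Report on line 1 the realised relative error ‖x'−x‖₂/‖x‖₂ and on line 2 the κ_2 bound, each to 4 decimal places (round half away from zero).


largest singular value 2, smallest 16/1027
condition number: 2 ÷ (16/1027) = 128.3750
perturbation bound = 128.3750·1/763 = 0.1683
solve Ax = b  →  x = [184.4400 -55.3575]
2-norm of b is 4.2426; of x, 192.5683
with δb = [-0.0026 0.0049], A·Δx = δb → ‖Δx‖ = 0.3569
relative error = 0.0019
realised/bound (from unrounded values) ≈ 0.0110

0.0019
0.1683


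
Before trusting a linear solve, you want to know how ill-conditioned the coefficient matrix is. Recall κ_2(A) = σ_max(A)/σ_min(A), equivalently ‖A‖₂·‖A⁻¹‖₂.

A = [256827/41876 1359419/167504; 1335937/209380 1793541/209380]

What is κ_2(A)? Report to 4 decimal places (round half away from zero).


AᵀA = [2041456817/26064200 21774814173/208513600; 21774814173/208513600 116134517881/834054400]; tr = 7258445441/33362176, det = 302934025/533794816
char-poly roots: 3481/16 and 87025/33362176
σ_max=√(3481/16)=(59/4), σ_min=√(87025/33362176)=(295/5776) → κ = 288.8000

288.8000


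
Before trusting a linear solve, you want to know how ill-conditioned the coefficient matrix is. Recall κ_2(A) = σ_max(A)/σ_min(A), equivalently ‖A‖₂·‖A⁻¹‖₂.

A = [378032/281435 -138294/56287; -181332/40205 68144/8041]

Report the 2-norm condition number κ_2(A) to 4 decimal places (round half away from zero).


331.1000

AᵀA = [70163664400/3168226369 -131551452000/3168226369; -131551452000/3168226369 246661862500/3168226369]; tr = 1096282100/10962721, det = 1000000/10962721
eigenvalues of AᵀA: λ = (tr ± √(tr²−4·det))/2 = 100, 10000/10962721
so κ_2 = √(100 / (10000/10962721)) = 331.1000


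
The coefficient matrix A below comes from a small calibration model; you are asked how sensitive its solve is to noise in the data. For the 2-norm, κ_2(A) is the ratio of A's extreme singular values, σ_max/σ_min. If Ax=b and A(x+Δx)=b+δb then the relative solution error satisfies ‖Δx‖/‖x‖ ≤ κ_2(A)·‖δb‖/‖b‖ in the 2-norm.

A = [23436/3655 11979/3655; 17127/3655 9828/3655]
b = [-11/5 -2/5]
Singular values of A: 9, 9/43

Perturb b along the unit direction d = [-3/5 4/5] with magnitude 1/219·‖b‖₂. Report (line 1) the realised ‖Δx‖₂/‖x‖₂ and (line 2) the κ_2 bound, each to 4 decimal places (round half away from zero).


0.0102
0.1963

σ_max = 9, σ_min = 9/43
κ = σ_max/σ_min = 9/(9/43) = 43.0000
κ_2(A)·‖δb‖/‖b‖ = 0.1963
solve Ax = b  →  x = [-2.4444 4.1111]
‖b‖ = 2.2361, ‖x‖ = 4.7829
with δb = [-0.0061 0.0082], A·Δx = δb → ‖Δx‖ = 0.0488
realised ‖Δx‖/‖x‖ = 0.0102
so the bound overstates the realised error by a factor of ≈ 19.2510 (computed from the unrounded values)


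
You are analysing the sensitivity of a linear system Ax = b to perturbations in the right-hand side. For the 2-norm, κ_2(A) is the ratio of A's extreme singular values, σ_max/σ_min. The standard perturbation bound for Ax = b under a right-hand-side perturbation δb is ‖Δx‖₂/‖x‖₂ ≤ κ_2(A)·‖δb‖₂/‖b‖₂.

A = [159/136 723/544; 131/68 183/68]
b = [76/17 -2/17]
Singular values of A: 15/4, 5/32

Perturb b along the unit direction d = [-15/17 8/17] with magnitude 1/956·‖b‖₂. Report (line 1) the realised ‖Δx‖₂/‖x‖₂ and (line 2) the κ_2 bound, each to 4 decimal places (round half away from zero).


σ_max = 15/4, σ_min = 5/32
κ_2(A) = (15/4) / (5/32) = 24.0000
κ_2(A)·‖δb‖/‖b‖ = 0.0251
solve Ax = b  →  x = [20.8000 -14.9333]
2-norm of b is 4.4721; of x, 25.6056
δb = ε·‖b‖·d = [-0.0041 0.0022]; solving A·Δx = δb gives ‖Δx‖ = 0.0299
realised ‖Δx‖/‖x‖ = 0.0012
realised/bound (from unrounded values) ≈ 0.0466

0.0012
0.0251


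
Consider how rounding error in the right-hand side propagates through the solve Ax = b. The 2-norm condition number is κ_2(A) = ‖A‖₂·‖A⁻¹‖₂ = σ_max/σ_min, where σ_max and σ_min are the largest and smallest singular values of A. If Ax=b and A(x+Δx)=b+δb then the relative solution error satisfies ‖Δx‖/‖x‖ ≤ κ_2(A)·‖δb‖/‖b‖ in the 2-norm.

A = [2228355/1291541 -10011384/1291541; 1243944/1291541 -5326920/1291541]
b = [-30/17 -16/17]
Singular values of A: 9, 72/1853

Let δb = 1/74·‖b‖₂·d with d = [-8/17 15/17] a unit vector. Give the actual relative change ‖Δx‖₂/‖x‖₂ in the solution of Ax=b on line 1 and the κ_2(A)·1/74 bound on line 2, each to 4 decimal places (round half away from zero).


3.1301
3.1301

from the listed singular values, σ₁ = 9, σ_n = 72/1853
κ = σ_max/σ_min = 9/(72/1853) = 231.6250
κ_2(A)·‖δb‖/‖b‖ = 3.1301
solve Ax = b  →  x = [-0.0488 0.2168]
‖b‖ = 2.0000, ‖x‖ = 0.2222
re-solving with b+δb shifts x by Δx of norm 0.6956
realised ‖Δx‖/‖x‖ = 3.1301
so the bound is sharp here: realised error equals the bound


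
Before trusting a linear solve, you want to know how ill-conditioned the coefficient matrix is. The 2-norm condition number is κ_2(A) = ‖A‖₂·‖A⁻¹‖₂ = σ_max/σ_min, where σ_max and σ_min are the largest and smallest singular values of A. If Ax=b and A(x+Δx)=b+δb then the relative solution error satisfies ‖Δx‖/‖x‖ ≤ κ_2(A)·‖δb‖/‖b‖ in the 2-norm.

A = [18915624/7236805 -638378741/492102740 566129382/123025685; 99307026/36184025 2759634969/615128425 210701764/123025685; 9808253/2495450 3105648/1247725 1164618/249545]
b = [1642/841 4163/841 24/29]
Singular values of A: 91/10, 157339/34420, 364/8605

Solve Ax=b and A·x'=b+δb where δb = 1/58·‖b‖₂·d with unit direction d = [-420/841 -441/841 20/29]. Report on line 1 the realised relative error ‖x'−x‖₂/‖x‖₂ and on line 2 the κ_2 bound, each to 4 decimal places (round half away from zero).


σ_max = 91/10, σ_min = 364/8605
condition number: (91/10) ÷ (364/8605) = 215.1250
perturbation bound = 215.1250·1/58 = 3.7091
solve Ax = b  →  x = [57.0000 -19.4730 -37.4417]
2-norm of b is 5.3852; of x, 70.9230
Δx = A⁻¹·δb where δb = 1/58·5.3852·d; ‖Δx‖ = 2.1949
realised ‖Δx‖/‖x‖ = 0.0309
tightness: 0.0309 against a bound of 3.7091 (unrounded ratio ≈ 0.0083)

0.0309
3.7091


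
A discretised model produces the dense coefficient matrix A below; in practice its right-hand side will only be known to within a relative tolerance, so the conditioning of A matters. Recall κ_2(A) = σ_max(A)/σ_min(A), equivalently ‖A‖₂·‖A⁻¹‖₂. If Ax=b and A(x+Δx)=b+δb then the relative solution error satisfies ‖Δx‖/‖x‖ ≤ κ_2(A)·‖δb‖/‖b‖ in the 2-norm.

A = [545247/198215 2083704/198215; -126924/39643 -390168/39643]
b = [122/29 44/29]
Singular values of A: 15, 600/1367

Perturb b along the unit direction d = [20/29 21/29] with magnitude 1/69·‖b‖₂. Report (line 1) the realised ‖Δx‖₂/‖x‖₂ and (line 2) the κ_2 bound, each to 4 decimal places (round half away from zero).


from the listed singular values, σ₁ = 15, σ_n = 600/1367
condition number: 15 ÷ (600/1367) = 34.1750
perturbation bound = 34.1750·1/69 = 0.4953
solve Ax = b  →  x = [-8.7115 2.6797]
2-norm of b is 4.4721; of x, 9.1143
δb = ε·‖b‖·d = [0.0447 0.0469]; solving A·Δx = δb gives ‖Δx‖ = 0.1477
dividing the unrounded norms, ‖Δx‖/‖x‖ = 0.0162
so the bound overstates the realised error by a factor of ≈ 30.5703 (computed from the unrounded values)

0.0162
0.4953


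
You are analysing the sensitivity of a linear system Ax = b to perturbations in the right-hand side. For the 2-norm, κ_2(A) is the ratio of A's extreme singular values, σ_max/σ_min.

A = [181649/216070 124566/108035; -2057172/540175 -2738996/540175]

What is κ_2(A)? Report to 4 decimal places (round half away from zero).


329.3750

form AᵀA = [10560818281/694322500 3520182627/173580625; 3520182627/173580625 4693644436/173580625] with trace 1173415841/27772900 and determinant 114244/6943225
λ_max, λ_min = (1173415841/27772900 ± √1376853969714735681/771333974410000)/2 = 169/4, 2704/6943225
κ_2(A) = √(λ_max/λ_min) = √((169/4) / (2704/6943225)) = 329.3750


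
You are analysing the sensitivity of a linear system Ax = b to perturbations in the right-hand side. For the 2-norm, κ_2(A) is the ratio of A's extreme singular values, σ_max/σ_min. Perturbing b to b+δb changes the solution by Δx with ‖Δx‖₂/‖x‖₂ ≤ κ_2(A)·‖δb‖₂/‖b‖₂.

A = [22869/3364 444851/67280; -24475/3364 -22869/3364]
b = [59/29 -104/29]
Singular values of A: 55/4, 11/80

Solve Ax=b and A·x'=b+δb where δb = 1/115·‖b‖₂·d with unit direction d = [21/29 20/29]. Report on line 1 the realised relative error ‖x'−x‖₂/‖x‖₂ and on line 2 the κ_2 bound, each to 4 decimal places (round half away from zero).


from the listed singular values, σ₁ = 55/4, σ_n = 11/80
condition number: (55/4) ÷ (11/80) = 100.0000
κ_2(A)·‖δb‖/‖b‖ = 0.8696
solve Ax = b  →  x = [5.2263 -5.0658]
‖b‖ = 4.1231, ‖x‖ = 7.2785
δb = ε·‖b‖·d = [0.0260 0.0247]; solving A·Δx = δb gives ‖Δx‖ = 0.2607
realised ‖Δx‖/‖x‖ = 0.0358
so the bound overstates the realised error by a factor of ≈ 24.2730 (computed from the unrounded values)

0.0358
0.8696


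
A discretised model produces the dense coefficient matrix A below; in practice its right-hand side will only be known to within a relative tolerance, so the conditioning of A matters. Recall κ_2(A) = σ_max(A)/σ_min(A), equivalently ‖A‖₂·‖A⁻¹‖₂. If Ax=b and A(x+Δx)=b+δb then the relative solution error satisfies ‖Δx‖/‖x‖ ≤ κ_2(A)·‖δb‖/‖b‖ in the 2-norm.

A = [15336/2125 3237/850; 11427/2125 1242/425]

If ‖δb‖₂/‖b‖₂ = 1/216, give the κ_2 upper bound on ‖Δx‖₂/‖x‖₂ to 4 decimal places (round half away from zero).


0.7870

form AᵀA = [14630769/180625 1560546/36125; 1560546/36125 665937/28900] with trace 260109/2500 and determinant 23409/62500
λ_max, λ_min = (260109/2500 ± √67647328281/6250000)/2 = 2601/25, 9/2500
κ_2(A) = √(λ_max/λ_min) = √((2601/25) / (9/2500)) = 170.0000
perturbation bound = 170.0000·1/216 = 0.7870
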